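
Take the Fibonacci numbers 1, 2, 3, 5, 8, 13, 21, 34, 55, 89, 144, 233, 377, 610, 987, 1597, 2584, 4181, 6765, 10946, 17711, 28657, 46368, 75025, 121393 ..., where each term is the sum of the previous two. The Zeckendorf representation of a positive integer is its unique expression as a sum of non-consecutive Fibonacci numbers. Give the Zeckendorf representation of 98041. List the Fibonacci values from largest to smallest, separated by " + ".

75025 + 17711 + 4181 + 987 + 89 + 34 + 13 + 1

Greedily peel off the largest Fibonacci term at each step:
98041 − 75025 = 23016
23016 − 17711 = 5305
5305 − 4181 = 1124
1124 − 987 = 137
137 − 89 = 48
48 − 34 = 14
14 − 13 = 1
1 − 1 = 0
So 98041 = 75025 + 17711 + 4181 + 987 + 89 + 34 + 13 + 1, with no two terms consecutive in the sequence.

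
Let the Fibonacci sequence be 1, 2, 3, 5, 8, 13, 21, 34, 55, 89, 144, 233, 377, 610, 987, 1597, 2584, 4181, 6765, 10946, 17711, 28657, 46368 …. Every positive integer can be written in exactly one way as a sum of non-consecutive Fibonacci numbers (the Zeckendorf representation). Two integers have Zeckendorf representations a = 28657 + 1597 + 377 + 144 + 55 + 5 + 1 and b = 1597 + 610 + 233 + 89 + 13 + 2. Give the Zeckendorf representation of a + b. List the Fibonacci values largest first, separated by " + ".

The two numbers are 30836 and 2544, so their sum is 33380.
Repeatedly subtract the largest Fibonacci number that fits:
33380: greatest Fibonacci not exceeding it is 28657, leaving 4723
4723: greatest Fibonacci not exceeding it is 4181, leaving 542
542: greatest Fibonacci not exceeding it is 377, leaving 165
165: greatest Fibonacci not exceeding it is 144, leaving 21
21: greatest Fibonacci not exceeding it is 21, leaving 0

28657 + 4181 + 377 + 144 + 21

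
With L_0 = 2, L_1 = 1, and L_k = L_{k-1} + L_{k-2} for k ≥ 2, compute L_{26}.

Iterating the recurrence up to L_{21} = 24476 and L_{20} = 15127:
L_{22} = L_{21} + L_{20} = 24476 + 15127 = 39603
L_{23} = L_{22} + L_{21} = 39603 + 24476 = 64079
L_{24} = L_{23} + L_{22} = 64079 + 39603 = 103682
L_{25} = L_{24} + L_{23} = 103682 + 64079 = 167761
L_{26} = L_{25} + L_{24} = 167761 + 103682 = 271443

271443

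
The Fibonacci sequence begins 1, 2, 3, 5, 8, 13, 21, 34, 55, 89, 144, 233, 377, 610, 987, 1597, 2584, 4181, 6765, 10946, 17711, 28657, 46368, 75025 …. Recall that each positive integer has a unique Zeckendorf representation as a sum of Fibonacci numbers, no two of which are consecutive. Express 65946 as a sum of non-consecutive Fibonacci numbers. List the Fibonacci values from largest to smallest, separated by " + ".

46368 + 17711 + 1597 + 233 + 34 + 3

largest Fibonacci ≤ 65946 is 46368; 65946 − 46368 = 19578
largest Fibonacci ≤ 19578 is 17711; 19578 − 17711 = 1867
largest Fibonacci ≤ 1867 is 1597; 1867 − 1597 = 270
largest Fibonacci ≤ 270 is 233; 270 − 233 = 37
largest Fibonacci ≤ 37 is 34; 37 − 34 = 3
largest Fibonacci ≤ 3 is 3; 3 − 3 = 0
So 65946 = 46368 + 17711 + 1597 + 233 + 34 + 3, with no two terms consecutive in the sequence.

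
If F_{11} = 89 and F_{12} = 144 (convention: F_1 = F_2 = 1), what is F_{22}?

17711

By the doubling identity F_{2k} = F_k(2F_{k+1} − F_k): F_{22} = 89·(2·144 − 89) = 89·199 = 17711.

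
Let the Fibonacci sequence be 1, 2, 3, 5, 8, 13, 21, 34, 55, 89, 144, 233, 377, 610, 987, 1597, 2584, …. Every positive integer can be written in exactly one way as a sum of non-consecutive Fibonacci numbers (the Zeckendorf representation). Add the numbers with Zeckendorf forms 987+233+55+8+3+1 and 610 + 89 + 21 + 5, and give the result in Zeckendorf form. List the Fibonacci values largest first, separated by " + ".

1597 + 377 + 34 + 3 + 1

The two numbers are 1287 and 725, so their sum is 2012.
Repeatedly subtract the largest Fibonacci number that fits:
1597 ≤ 2012 < 2584, so take 1597; remainder 415
377 ≤ 415 < 610, so take 377; remainder 38
34 ≤ 38 < 55, so take 34; remainder 4
3 ≤ 4 < 5, so take 3; remainder 1
1 ≤ 1 < 2, so take 1; remainder 0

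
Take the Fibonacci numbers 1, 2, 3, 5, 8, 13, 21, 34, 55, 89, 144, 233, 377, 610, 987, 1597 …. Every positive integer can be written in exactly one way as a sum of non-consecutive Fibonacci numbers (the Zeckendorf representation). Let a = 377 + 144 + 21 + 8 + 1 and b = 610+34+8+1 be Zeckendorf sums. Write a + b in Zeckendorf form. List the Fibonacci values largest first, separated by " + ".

The two numbers are 551 and 653, so their sum is 1204.
largest Fibonacci ≤ 1204 is 987; 1204 − 987 = 217
largest Fibonacci ≤ 217 is 144; 217 − 144 = 73
largest Fibonacci ≤ 73 is 55; 73 − 55 = 18
largest Fibonacci ≤ 18 is 13; 18 − 13 = 5
largest Fibonacci ≤ 5 is 5; 5 − 5 = 0

987 + 144 + 55 + 13 + 5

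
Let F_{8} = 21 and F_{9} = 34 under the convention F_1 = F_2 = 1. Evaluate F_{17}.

1597

By F_{2k+1} = F_k² + F_{k+1}²: F_{17} = 21² + 34² = 441 + 1156 = 1597.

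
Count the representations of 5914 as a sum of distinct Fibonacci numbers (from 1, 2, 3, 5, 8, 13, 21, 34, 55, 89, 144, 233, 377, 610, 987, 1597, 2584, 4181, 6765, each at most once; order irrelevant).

39

5914 = 4181+1597+89+34+13 = 4181+1597+89+34+8+5 = 4181+987+610+89+34+13 = 4181+1597+89+34+8+3+2 = 4181+1597+89+21+13+8+5 = … (34 more), for 39 in all.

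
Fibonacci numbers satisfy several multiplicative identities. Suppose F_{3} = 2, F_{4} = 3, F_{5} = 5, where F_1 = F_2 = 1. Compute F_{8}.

By the addition formula F_{m+n} = F_m F_{n+1} + F_{m−1} F_n with m=4, n=4: F_{8} = 3·5 + 2·3 = 15 + 6 = 21.

21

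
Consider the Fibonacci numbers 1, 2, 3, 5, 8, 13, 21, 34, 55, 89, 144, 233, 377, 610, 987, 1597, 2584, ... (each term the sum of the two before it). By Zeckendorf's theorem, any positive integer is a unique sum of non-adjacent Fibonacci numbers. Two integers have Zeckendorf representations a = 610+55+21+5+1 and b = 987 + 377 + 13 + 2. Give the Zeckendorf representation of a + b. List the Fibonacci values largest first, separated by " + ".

The two numbers are 692 and 1379, so their sum is 2071.
2071: greatest Fibonacci not exceeding it is 1597, leaving 474
474: greatest Fibonacci not exceeding it is 377, leaving 97
97: greatest Fibonacci not exceeding it is 89, leaving 8
8: greatest Fibonacci not exceeding it is 8, leaving 0

1597 + 377 + 89 + 8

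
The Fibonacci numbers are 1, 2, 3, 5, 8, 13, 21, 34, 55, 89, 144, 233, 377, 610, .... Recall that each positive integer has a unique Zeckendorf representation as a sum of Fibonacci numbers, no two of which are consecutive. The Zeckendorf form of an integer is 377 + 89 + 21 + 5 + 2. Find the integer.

377 + 89 + 21 + 5 + 2 = 494.

494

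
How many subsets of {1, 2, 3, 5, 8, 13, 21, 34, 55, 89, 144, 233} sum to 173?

Starting from the Zeckendorf form and repeatedly splitting a term F_k into F_{k−1} + F_{k−2} (when neither is already used) reaches every representation.
173 = 144+21+8 = 144+21+5+3 = 89+55+21+8 = … (9 more), for 12 in all.

12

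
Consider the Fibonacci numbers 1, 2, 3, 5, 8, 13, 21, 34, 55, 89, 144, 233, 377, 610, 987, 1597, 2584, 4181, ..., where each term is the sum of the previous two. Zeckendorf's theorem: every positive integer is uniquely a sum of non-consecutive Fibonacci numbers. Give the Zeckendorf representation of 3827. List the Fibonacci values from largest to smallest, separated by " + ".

2584 + 987 + 233 + 21 + 2

take 2584 (≤ 3827); 3827 − 2584 = 1243
take 987 (≤ 1243); 1243 − 987 = 256
take 233 (≤ 256); 256 − 233 = 23
take 21 (≤ 23); 23 − 21 = 2
take 2 (≤ 2); 2 − 2 = 0
So 3827 = 2584 + 987 + 233 + 21 + 2, with no two terms consecutive in the sequence.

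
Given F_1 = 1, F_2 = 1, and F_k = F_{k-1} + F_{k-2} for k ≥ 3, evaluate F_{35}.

9227465

Iterating the recurrence up to F_{28} = 317811 and F_{27} = 196418:
F_{29} = F_{28} + F_{27} = 317811 + 196418 = 514229
F_{30} = F_{29} + F_{28} = 514229 + 317811 = 832040
F_{31} = F_{30} + F_{29} = 832040 + 514229 = 1346269
F_{32} = F_{31} + F_{30} = 1346269 + 832040 = 2178309
F_{33} = F_{32} + F_{31} = 2178309 + 1346269 = 3524578
F_{34} = F_{33} + F_{32} = 3524578 + 2178309 = 5702887
F_{35} = F_{34} + F_{33} = 5702887 + 3524578 = 9227465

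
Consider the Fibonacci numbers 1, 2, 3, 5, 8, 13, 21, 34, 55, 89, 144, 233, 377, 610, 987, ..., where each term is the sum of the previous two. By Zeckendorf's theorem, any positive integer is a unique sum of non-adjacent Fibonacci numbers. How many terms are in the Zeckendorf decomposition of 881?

largest Fibonacci ≤ 881 is 610; 881 − 610 = 271
largest Fibonacci ≤ 271 is 233; 271 − 233 = 38
largest Fibonacci ≤ 38 is 34; 38 − 34 = 4
largest Fibonacci ≤ 4 is 3; 4 − 3 = 1
largest Fibonacci ≤ 1 is 1; 1 − 1 = 0
881 = 610 + 233 + 34 + 3 + 1, which has 5 terms.

5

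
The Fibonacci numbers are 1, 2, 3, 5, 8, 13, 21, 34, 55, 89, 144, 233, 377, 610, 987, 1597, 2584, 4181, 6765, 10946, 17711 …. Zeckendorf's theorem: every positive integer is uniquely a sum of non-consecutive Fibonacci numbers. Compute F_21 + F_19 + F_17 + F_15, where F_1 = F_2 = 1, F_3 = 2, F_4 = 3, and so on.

F_21 + F_19 + F_17 + F_15 = 10946 + 4181 + 1597 + 610 = 17334.

17334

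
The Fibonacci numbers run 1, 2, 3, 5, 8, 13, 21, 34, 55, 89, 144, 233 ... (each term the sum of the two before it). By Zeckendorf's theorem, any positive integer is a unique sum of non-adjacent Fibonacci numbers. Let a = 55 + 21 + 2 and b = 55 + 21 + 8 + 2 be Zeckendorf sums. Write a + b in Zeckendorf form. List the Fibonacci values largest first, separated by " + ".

The two numbers are 78 and 86, so their sum is 164.
164: greatest Fibonacci not exceeding it is 144, leaving 20
20: greatest Fibonacci not exceeding it is 13, leaving 7
7: greatest Fibonacci not exceeding it is 5, leaving 2
2: greatest Fibonacci not exceeding it is 2, leaving 0

144 + 13 + 5 + 2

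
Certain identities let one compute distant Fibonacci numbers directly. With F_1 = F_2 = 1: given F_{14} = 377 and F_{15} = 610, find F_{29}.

514229

By F_{2k+1} = F_k² + F_{k+1}²: F_{29} = 377² + 610² = 142129 + 372100 = 514229.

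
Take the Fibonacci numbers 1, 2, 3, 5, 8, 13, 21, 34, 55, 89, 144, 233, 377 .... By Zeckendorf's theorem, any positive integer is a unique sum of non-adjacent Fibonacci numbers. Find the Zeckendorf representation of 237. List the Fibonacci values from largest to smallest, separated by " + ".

Greedy algorithm:
233 ≤ 237 < 377, so take 233; remainder 4
3 ≤ 4 < 5, so take 3; remainder 1
1 ≤ 1 < 2, so take 1; remainder 0
So 237 = 233 + 3 + 1, with no two terms consecutive in the sequence.

233 + 3 + 1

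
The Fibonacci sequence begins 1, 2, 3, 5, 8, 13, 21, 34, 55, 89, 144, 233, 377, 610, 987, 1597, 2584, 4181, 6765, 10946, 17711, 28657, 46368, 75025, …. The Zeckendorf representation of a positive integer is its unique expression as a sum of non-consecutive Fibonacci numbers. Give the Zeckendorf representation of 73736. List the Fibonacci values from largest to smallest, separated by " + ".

Greedy algorithm:
46368 ≤ 73736 < 75025, so take 46368; remainder 27368
17711 ≤ 27368 < 28657, so take 17711; remainder 9657
6765 ≤ 9657 < 10946, so take 6765; remainder 2892
2584 ≤ 2892 < 4181, so take 2584; remainder 308
233 ≤ 308 < 377, so take 233; remainder 75
55 ≤ 75 < 89, so take 55; remainder 20
13 ≤ 20 < 21, so take 13; remainder 7
5 ≤ 7 < 8, so take 5; remainder 2
2 ≤ 2 < 3, so take 2; remainder 0
So 73736 = 46368 + 17711 + 6765 + 2584 + 233 + 55 + 13 + 5 + 2, with no two terms consecutive in the sequence.

46368 + 17711 + 6765 + 2584 + 233 + 55 + 13 + 5 + 2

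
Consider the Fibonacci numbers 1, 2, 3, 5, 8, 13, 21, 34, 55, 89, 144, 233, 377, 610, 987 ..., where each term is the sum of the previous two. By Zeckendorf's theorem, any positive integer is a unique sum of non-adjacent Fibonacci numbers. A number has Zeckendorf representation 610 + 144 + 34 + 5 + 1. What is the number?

610 + 144 + 34 + 5 + 1 = 794.

794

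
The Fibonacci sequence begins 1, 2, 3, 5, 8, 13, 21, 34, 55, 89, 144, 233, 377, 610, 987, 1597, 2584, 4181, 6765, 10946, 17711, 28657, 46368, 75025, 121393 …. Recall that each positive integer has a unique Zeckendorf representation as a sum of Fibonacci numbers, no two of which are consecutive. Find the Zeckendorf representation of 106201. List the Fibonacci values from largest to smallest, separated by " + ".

Greedily peel off the largest Fibonacci term at each step:
largest Fibonacci ≤ 106201 is 75025; 106201 − 75025 = 31176
largest Fibonacci ≤ 31176 is 28657; 31176 − 28657 = 2519
largest Fibonacci ≤ 2519 is 1597; 2519 − 1597 = 922
largest Fibonacci ≤ 922 is 610; 922 − 610 = 312
largest Fibonacci ≤ 312 is 233; 312 − 233 = 79
largest Fibonacci ≤ 79 is 55; 79 − 55 = 24
largest Fibonacci ≤ 24 is 21; 24 − 21 = 3
largest Fibonacci ≤ 3 is 3; 3 − 3 = 0
So 106201 = 75025 + 28657 + 1597 + 610 + 233 + 55 + 21 + 3, with no two terms consecutive in the sequence.

75025 + 28657 + 1597 + 610 + 233 + 55 + 21 + 3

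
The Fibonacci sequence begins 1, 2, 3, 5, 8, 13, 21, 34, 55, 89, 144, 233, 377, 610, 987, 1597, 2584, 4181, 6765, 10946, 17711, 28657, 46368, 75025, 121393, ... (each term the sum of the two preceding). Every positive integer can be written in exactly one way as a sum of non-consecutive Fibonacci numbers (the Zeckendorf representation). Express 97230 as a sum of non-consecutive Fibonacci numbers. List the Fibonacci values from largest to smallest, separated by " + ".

Greedily peel off the largest Fibonacci term at each step:
largest Fibonacci ≤ 97230 is 75025; 97230 − 75025 = 22205
largest Fibonacci ≤ 22205 is 17711; 22205 − 17711 = 4494
largest Fibonacci ≤ 4494 is 4181; 4494 − 4181 = 313
largest Fibonacci ≤ 313 is 233; 313 − 233 = 80
largest Fibonacci ≤ 80 is 55; 80 − 55 = 25
largest Fibonacci ≤ 25 is 21; 25 − 21 = 4
largest Fibonacci ≤ 4 is 3; 4 − 3 = 1
largest Fibonacci ≤ 1 is 1; 1 − 1 = 0
So 97230 = 75025 + 17711 + 4181 + 233 + 55 + 21 + 3 + 1, with no two terms consecutive in the sequence.

75025 + 17711 + 4181 + 233 + 55 + 21 + 3 + 1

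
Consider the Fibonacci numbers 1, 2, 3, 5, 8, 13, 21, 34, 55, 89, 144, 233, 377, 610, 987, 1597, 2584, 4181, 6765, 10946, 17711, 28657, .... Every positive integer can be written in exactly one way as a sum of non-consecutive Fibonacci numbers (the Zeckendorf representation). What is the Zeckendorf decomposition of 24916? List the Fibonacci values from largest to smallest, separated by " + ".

take 17711 (≤ 24916); 24916 − 17711 = 7205
take 6765 (≤ 7205); 7205 − 6765 = 440
take 377 (≤ 440); 440 − 377 = 63
take 55 (≤ 63); 63 − 55 = 8
take 8 (≤ 8); 8 − 8 = 0
So 24916 = 17711 + 6765 + 377 + 55 + 8, with no two terms consecutive in the sequence.

17711 + 6765 + 377 + 55 + 8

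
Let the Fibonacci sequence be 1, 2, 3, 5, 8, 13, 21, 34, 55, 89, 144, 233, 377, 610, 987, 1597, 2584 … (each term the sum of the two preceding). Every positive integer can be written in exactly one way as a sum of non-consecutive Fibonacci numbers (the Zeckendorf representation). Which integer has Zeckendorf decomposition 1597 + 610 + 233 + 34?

2474

1597 + 610 + 233 + 34 = 2474.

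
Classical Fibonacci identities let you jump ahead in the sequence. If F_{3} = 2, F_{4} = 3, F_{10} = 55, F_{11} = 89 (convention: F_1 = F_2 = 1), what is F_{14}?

377

By the addition formula F_{m+n} = F_m F_{n+1} + F_{m−1} F_n with m=4, n=10: F_{14} = 3·89 + 2·55 = 267 + 110 = 377.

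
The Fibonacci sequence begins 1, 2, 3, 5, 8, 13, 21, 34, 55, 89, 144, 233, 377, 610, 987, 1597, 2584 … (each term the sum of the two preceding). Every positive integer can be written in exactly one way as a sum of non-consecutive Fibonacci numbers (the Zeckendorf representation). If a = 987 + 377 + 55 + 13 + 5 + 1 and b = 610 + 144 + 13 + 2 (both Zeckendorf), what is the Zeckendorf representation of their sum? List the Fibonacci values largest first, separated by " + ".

The two numbers are 1438 and 769, so their sum is 2207.
1597 ≤ 2207 < 2584, so take 1597; remainder 610
610 ≤ 610 < 987, so take 610; remainder 0

1597 + 610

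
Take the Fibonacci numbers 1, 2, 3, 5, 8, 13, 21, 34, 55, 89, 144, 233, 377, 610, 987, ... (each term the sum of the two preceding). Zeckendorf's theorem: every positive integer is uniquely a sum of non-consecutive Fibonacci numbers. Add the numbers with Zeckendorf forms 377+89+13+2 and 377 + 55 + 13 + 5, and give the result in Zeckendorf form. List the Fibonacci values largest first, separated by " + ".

610 + 233 + 55 + 21 + 8 + 3 + 1

The two numbers are 481 and 450, so their sum is 931.
subtract 610 from 931: 321 remains
subtract 233 from 321: 88 remains
subtract 55 from 88: 33 remains
subtract 21 from 33: 12 remains
subtract 8 from 12: 4 remains
subtract 3 from 4: 1 remains
subtract 1 from 1: 0 remains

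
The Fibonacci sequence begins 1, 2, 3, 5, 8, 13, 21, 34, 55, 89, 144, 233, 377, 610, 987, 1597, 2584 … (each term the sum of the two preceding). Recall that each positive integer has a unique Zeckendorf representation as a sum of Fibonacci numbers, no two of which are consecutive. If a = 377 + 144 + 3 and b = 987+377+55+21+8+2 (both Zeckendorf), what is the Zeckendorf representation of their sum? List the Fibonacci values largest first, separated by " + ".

The two numbers are 524 and 1450, so their sum is 1974.
Greedily peel off the largest Fibonacci term at each step:
1974: greatest Fibonacci not exceeding it is 1597, leaving 377
377: greatest Fibonacci not exceeding it is 377, leaving 0

1597 + 377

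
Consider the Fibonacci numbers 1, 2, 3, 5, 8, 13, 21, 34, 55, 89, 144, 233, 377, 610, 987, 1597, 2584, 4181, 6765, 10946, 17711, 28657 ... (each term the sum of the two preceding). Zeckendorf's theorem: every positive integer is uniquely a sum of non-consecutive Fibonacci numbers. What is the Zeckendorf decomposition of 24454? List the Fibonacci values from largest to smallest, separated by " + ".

Greedily peel off the largest Fibonacci term at each step:
largest Fibonacci ≤ 24454 is 17711; 24454 − 17711 = 6743
largest Fibonacci ≤ 6743 is 4181; 6743 − 4181 = 2562
largest Fibonacci ≤ 2562 is 1597; 2562 − 1597 = 965
largest Fibonacci ≤ 965 is 610; 965 − 610 = 355
largest Fibonacci ≤ 355 is 233; 355 − 233 = 122
largest Fibonacci ≤ 122 is 89; 122 − 89 = 33
largest Fibonacci ≤ 33 is 21; 33 − 21 = 12
largest Fibonacci ≤ 12 is 8; 12 − 8 = 4
largest Fibonacci ≤ 4 is 3; 4 − 3 = 1
largest Fibonacci ≤ 1 is 1; 1 − 1 = 0
So 24454 = 17711 + 4181 + 1597 + 610 + 233 + 89 + 21 + 8 + 3 + 1, with no two terms consecutive in the sequence.

17711 + 4181 + 1597 + 610 + 233 + 89 + 21 + 8 + 3 + 1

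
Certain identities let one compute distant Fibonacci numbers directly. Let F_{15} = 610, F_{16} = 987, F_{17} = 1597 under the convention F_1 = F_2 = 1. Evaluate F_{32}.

By the addition formula F_{m+n} = F_m F_{n+1} + F_{m−1} F_n with m=16, n=16: F_{32} = 987·1597 + 610·987 = 1576239 + 602070 = 2178309.

2178309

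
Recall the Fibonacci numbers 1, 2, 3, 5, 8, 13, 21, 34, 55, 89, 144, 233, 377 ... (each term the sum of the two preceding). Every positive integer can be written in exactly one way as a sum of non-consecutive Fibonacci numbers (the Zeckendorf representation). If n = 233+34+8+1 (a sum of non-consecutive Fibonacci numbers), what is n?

276

233+34+8+1 = 276.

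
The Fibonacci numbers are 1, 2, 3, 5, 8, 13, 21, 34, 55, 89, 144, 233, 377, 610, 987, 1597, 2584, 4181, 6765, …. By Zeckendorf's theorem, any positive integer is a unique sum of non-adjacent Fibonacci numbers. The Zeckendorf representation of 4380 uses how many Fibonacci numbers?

3

Repeatedly subtract the largest Fibonacci number that fits:
subtract 4181 from 4380: 199 remains
subtract 144 from 199: 55 remains
subtract 55 from 55: 0 remains
4380 = 4181 + 144 + 55, which has 3 terms.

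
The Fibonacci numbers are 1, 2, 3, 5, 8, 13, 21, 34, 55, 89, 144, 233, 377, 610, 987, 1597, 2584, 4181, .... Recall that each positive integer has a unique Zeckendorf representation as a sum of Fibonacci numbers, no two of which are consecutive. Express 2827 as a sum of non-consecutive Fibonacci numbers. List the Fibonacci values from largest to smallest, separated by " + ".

2584 + 233 + 8 + 2

2827 − 2584 = 243
243 − 233 = 10
10 − 8 = 2
2 − 2 = 0
So 2827 = 2584 + 233 + 8 + 2, with no two terms consecutive in the sequence.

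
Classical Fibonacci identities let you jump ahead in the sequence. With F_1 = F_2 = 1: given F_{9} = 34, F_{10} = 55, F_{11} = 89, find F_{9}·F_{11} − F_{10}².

34·89 − 55² = 3026 − 3025 = 1. (Cassini's identity: F_{k−1}F_{k+1} − F_k² = (−1)^k.)

1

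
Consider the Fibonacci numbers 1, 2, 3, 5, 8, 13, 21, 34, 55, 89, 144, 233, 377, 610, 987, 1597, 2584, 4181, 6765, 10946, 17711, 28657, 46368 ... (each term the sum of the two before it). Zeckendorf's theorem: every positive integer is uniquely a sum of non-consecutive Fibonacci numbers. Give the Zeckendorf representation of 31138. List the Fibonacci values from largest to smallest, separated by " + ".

Repeatedly subtract the largest Fibonacci number that fits:
31138 − 28657 = 2481
2481 − 1597 = 884
884 − 610 = 274
274 − 233 = 41
41 − 34 = 7
7 − 5 = 2
2 − 2 = 0
So 31138 = 28657 + 1597 + 610 + 233 + 34 + 5 + 2, with no two terms consecutive in the sequence.

28657 + 1597 + 610 + 233 + 34 + 5 + 2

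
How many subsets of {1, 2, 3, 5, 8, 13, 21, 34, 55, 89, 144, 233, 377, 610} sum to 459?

14

Each representation comes from the Zeckendorf form by replacing some F_k with F_{k−1} + F_{k−2} where possible.
459 = 377+55+21+5+1 = 377+55+21+3+2+1 = 377+55+13+8+5+1 = 233+144+55+21+5+1 = 377+55+13+8+3+2+1 = … (9 more), for 14 in all.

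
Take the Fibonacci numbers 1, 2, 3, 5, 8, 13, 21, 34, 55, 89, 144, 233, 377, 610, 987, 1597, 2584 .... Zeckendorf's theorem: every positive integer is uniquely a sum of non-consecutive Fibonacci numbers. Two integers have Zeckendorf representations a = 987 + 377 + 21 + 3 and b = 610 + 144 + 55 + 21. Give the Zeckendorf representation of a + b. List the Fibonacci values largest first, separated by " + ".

The two numbers are 1388 and 830, so their sum is 2218.
2218: greatest Fibonacci not exceeding it is 1597, leaving 621
621: greatest Fibonacci not exceeding it is 610, leaving 11
11: greatest Fibonacci not exceeding it is 8, leaving 3
3: greatest Fibonacci not exceeding it is 3, leaving 0

1597 + 610 + 8 + 3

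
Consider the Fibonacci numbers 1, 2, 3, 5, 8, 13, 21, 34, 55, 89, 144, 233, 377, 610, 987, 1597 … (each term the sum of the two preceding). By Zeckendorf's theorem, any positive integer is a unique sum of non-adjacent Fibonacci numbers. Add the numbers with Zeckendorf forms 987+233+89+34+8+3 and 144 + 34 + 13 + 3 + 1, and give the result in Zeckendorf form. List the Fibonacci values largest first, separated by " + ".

987 + 377 + 144 + 34 + 5 + 2

The two numbers are 1354 and 195, so their sum is 1549.
take 987 (≤ 1549); 1549 − 987 = 562
take 377 (≤ 562); 562 − 377 = 185
take 144 (≤ 185); 185 − 144 = 41
take 34 (≤ 41); 41 − 34 = 7
take 5 (≤ 7); 7 − 5 = 2
take 2 (≤ 2); 2 − 2 = 0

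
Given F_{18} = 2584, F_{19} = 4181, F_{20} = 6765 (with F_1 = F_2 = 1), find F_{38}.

39088169

By the addition formula F_{m+n} = F_m F_{n+1} + F_{m−1} F_n with m=19, n=19: F_{38} = 4181·6765 + 2584·4181 = 28284465 + 10803704 = 39088169.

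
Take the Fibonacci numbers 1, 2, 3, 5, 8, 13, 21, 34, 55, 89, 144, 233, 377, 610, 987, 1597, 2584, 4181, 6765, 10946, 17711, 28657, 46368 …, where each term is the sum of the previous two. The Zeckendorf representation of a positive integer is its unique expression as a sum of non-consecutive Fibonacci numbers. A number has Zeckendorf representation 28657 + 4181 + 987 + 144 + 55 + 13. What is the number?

34037

28657 + 4181 + 987 + 144 + 55 + 13 = 34037.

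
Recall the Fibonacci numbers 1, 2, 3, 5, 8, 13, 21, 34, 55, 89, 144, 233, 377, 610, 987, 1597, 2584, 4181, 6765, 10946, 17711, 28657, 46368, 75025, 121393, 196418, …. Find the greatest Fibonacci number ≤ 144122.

121393 ≤ 144122 < 196418, so the largest Fibonacci number not exceeding 144122 is 121393.

121393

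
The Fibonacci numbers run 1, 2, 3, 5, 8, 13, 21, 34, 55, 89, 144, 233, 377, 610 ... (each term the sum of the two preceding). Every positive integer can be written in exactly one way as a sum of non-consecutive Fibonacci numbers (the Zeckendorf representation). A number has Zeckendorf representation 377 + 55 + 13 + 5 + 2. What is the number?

452

377 + 55 + 13 + 5 + 2 = 452.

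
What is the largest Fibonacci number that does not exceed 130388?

121393

121393 ≤ 130388 < 196418, so the largest Fibonacci number not exceeding 130388 is 121393.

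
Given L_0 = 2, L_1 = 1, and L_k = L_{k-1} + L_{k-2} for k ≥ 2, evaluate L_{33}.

7881196

Iterating the recurrence up to L_{25} = 167761 and L_{24} = 103682:
L_{26} = L_{25} + L_{24} = 167761 + 103682 = 271443
L_{27} = L_{26} + L_{25} = 271443 + 167761 = 439204
L_{28} = L_{27} + L_{26} = 439204 + 271443 = 710647
L_{29} = L_{28} + L_{27} = 710647 + 439204 = 1149851
L_{30} = L_{29} + L_{28} = 1149851 + 710647 = 1860498
L_{31} = L_{30} + L_{29} = 1860498 + 1149851 = 3010349
L_{32} = L_{31} + L_{30} = 3010349 + 1860498 = 4870847
L_{33} = L_{32} + L_{31} = 4870847 + 3010349 = 7881196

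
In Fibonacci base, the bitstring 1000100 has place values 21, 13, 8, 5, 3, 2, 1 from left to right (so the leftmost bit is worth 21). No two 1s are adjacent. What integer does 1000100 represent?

Summing the place values of the 1 bits: 21 + 3 = 24.

24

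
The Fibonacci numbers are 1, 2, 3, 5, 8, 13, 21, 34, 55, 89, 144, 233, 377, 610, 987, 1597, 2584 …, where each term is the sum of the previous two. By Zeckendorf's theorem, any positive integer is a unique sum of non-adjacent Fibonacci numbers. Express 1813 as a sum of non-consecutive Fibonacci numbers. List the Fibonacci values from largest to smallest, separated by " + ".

1597 + 144 + 55 + 13 + 3 + 1

1597 ≤ 1813 < 2584, so take 1597; remainder 216
144 ≤ 216 < 233, so take 144; remainder 72
55 ≤ 72 < 89, so take 55; remainder 17
13 ≤ 17 < 21, so take 13; remainder 4
3 ≤ 4 < 5, so take 3; remainder 1
1 ≤ 1 < 2, so take 1; remainder 0
So 1813 = 1597 + 144 + 55 + 13 + 3 + 1, with no two terms consecutive in the sequence.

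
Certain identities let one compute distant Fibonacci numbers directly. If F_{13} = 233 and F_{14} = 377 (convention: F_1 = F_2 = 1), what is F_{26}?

By the doubling identity F_{2k} = F_k(2F_{k+1} − F_k): F_{26} = 233·(2·377 − 233) = 233·521 = 121393.

121393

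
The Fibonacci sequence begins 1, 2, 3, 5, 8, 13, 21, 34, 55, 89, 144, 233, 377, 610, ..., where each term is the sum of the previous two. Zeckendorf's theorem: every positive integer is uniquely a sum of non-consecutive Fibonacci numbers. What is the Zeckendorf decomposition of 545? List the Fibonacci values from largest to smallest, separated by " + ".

377 ≤ 545 < 610, so take 377; remainder 168
144 ≤ 168 < 233, so take 144; remainder 24
21 ≤ 24 < 34, so take 21; remainder 3
3 ≤ 3 < 5, so take 3; remainder 0
So 545 = 377 + 144 + 21 + 3, with no two terms consecutive in the sequence.

377 + 144 + 21 + 3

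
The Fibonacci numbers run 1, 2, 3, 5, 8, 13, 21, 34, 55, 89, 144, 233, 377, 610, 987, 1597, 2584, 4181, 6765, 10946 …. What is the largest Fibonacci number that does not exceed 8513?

6765 ≤ 8513 < 10946, so the largest Fibonacci number not exceeding 8513 is 6765.

6765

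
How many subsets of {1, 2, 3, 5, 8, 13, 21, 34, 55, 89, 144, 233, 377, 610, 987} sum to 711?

711 = 610+89+8+3+1 = 610+55+34+8+3+1 = 377+233+89+8+3+1 = 610+55+21+13+8+3+1 = 377+233+55+34+8+3+1 = … (3 more), for 8 in all.

8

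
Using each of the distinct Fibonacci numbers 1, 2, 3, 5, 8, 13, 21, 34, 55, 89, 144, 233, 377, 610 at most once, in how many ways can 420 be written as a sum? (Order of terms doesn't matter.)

12

Starting from the Zeckendorf form and repeatedly splitting a term F_k into F_{k−1} + F_{k−2} (when neither is already used) reaches every representation.
420 = 377+34+8+1 = 377+34+5+3+1 = 377+21+13+8+1 = … (9 more), for 12 in all.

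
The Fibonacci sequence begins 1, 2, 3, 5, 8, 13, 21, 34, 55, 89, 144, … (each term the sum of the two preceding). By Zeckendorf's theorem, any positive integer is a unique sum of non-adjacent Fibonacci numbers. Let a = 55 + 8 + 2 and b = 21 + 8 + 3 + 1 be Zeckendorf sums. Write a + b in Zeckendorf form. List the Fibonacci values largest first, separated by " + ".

The two numbers are 65 and 33, so their sum is 98.
take 89 (≤ 98); 98 − 89 = 9
take 8 (≤ 9); 9 − 8 = 1
take 1 (≤ 1); 1 − 1 = 0

89 + 8 + 1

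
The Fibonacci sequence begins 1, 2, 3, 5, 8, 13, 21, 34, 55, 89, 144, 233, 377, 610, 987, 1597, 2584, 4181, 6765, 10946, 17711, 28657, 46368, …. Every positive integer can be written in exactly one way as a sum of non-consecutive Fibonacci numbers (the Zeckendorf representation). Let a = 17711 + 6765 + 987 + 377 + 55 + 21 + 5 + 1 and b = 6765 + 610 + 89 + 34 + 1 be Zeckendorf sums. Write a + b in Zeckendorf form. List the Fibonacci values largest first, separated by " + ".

The two numbers are 25922 and 7499, so their sum is 33421.
subtract 28657 from 33421: 4764 remains
subtract 4181 from 4764: 583 remains
subtract 377 from 583: 206 remains
subtract 144 from 206: 62 remains
subtract 55 from 62: 7 remains
subtract 5 from 7: 2 remains
subtract 2 from 2: 0 remains

28657 + 4181 + 377 + 144 + 55 + 5 + 2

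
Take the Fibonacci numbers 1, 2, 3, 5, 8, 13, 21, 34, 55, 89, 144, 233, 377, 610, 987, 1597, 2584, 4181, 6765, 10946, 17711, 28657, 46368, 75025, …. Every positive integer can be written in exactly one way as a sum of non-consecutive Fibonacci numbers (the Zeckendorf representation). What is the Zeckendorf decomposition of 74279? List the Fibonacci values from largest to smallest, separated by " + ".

46368 + 17711 + 6765 + 2584 + 610 + 233 + 8

74279 − 46368 = 27911
27911 − 17711 = 10200
10200 − 6765 = 3435
3435 − 2584 = 851
851 − 610 = 241
241 − 233 = 8
8 − 8 = 0
So 74279 = 46368 + 17711 + 6765 + 2584 + 610 + 233 + 8, with no two terms consecutive in the sequence.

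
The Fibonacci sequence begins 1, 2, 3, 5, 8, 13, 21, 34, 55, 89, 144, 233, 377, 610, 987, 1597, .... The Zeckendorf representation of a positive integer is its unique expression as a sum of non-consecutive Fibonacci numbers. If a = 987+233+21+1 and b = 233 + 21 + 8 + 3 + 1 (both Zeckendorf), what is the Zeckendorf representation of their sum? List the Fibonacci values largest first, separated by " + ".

The two numbers are 1242 and 266, so their sum is 1508.
subtract 987 from 1508: 521 remains
subtract 377 from 521: 144 remains
subtract 144 from 144: 0 remains

987 + 377 + 144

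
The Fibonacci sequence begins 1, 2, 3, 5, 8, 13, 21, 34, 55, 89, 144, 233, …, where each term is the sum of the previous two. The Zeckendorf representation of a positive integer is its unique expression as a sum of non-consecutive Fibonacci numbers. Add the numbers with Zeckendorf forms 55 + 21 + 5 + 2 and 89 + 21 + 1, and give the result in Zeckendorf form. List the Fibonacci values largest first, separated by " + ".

The two numbers are 83 and 111, so their sum is 194.
144 ≤ 194 < 233, so take 144; remainder 50
34 ≤ 50 < 55, so take 34; remainder 16
13 ≤ 16 < 21, so take 13; remainder 3
3 ≤ 3 < 5, so take 3; remainder 0

144 + 34 + 13 + 3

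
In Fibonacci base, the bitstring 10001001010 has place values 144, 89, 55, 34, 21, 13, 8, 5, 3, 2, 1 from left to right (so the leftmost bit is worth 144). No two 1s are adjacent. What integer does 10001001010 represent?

Summing the place values of the 1 bits: 144 + 21 + 5 + 2 = 172.

172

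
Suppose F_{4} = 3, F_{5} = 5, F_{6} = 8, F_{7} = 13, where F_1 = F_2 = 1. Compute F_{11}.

By the addition formula F_{m+n} = F_m F_{n+1} + F_{m−1} F_n with m=7, n=4: F_{11} = 13·5 + 8·3 = 65 + 24 = 89.

89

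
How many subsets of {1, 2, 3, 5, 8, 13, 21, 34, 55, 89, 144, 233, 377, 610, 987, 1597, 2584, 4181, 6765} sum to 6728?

23

Each representation comes from the Zeckendorf form by replacing some F_k with F_{k−1} + F_{k−2} where possible.
6728 = 4181+1597+610+233+89+13+5 = 4181+1597+610+233+89+13+3+2 = 4181+1597+610+233+55+34+13+5 = 4181+1597+610+233+89+8+5+3+2 = … (19 more), for 23 in all.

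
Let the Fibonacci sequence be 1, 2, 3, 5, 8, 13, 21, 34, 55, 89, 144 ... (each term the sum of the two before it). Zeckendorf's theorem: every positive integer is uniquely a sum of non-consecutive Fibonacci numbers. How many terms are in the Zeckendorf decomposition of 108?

4

Repeatedly subtract the largest Fibonacci number that fits:
subtract 89 from 108: 19 remains
subtract 13 from 19: 6 remains
subtract 5 from 6: 1 remains
subtract 1 from 1: 0 remains
108 = 89 + 13 + 5 + 1, which has 4 terms.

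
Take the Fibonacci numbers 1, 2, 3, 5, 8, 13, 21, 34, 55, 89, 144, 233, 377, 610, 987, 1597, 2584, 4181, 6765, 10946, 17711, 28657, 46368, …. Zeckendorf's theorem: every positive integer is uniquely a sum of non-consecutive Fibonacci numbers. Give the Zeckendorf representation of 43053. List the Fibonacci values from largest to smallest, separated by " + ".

28657 + 10946 + 2584 + 610 + 233 + 21 + 2

43053: greatest Fibonacci not exceeding it is 28657, leaving 14396
14396: greatest Fibonacci not exceeding it is 10946, leaving 3450
3450: greatest Fibonacci not exceeding it is 2584, leaving 866
866: greatest Fibonacci not exceeding it is 610, leaving 256
256: greatest Fibonacci not exceeding it is 233, leaving 23
23: greatest Fibonacci not exceeding it is 21, leaving 2
2: greatest Fibonacci not exceeding it is 2, leaving 0
So 43053 = 28657 + 10946 + 2584 + 610 + 233 + 21 + 2, with no two terms consecutive in the sequence.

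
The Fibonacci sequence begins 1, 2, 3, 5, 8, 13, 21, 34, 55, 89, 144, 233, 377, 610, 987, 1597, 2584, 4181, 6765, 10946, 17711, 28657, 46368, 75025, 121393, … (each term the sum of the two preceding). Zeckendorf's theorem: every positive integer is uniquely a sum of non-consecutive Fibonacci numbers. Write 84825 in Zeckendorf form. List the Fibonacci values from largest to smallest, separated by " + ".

84825 − 75025 = 9800
9800 − 6765 = 3035
3035 − 2584 = 451
451 − 377 = 74
74 − 55 = 19
19 − 13 = 6
6 − 5 = 1
1 − 1 = 0
So 84825 = 75025 + 6765 + 2584 + 377 + 55 + 13 + 5 + 1, with no two terms consecutive in the sequence.

75025 + 6765 + 2584 + 377 + 55 + 13 + 5 + 1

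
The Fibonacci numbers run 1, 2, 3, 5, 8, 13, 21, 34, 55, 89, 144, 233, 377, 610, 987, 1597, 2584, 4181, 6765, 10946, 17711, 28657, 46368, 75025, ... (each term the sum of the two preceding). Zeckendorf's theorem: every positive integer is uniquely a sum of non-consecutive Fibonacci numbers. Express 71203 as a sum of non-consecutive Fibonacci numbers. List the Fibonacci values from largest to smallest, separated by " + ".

Greedy algorithm:
71203: greatest Fibonacci not exceeding it is 46368, leaving 24835
24835: greatest Fibonacci not exceeding it is 17711, leaving 7124
7124: greatest Fibonacci not exceeding it is 6765, leaving 359
359: greatest Fibonacci not exceeding it is 233, leaving 126
126: greatest Fibonacci not exceeding it is 89, leaving 37
37: greatest Fibonacci not exceeding it is 34, leaving 3
3: greatest Fibonacci not exceeding it is 3, leaving 0
So 71203 = 46368 + 17711 + 6765 + 233 + 89 + 34 + 3, with no two terms consecutive in the sequence.

46368 + 17711 + 6765 + 233 + 89 + 34 + 3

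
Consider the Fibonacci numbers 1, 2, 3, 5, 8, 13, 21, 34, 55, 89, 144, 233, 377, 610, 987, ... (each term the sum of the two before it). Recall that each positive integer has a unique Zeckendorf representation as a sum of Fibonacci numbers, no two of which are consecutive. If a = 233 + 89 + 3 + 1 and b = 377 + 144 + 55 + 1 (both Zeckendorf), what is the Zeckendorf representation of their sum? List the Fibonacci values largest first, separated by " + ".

610 + 233 + 55 + 5

The two numbers are 326 and 577, so their sum is 903.
903: greatest Fibonacci not exceeding it is 610, leaving 293
293: greatest Fibonacci not exceeding it is 233, leaving 60
60: greatest Fibonacci not exceeding it is 55, leaving 5
5: greatest Fibonacci not exceeding it is 5, leaving 0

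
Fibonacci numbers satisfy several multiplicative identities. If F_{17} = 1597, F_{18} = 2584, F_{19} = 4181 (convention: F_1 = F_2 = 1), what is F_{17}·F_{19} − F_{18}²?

1

1597·4181 − 2584² = 6677057 − 6677056 = 1. (Cassini's identity: F_{k−1}F_{k+1} − F_k² = (−1)^k.)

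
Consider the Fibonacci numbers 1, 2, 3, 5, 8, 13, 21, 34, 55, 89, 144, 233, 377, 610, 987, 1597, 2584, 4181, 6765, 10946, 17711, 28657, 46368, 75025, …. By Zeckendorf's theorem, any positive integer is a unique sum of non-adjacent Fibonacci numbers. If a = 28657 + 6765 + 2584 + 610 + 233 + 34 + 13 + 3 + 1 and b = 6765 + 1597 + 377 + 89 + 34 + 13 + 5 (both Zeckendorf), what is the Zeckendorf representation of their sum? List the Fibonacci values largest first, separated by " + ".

The two numbers are 38900 and 8880, so their sum is 47780.
46368 ≤ 47780 < 75025, so take 46368; remainder 1412
987 ≤ 1412 < 1597, so take 987; remainder 425
377 ≤ 425 < 610, so take 377; remainder 48
34 ≤ 48 < 55, so take 34; remainder 14
13 ≤ 14 < 21, so take 13; remainder 1
1 ≤ 1 < 2, so take 1; remainder 0

46368 + 987 + 377 + 34 + 13 + 1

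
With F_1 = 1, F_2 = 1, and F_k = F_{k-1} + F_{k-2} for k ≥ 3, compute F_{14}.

Iterating the recurrence up to F_{9} = 34 and F_{8} = 21:
F_{10} = F_{9} + F_{8} = 34 + 21 = 55
F_{11} = F_{10} + F_{9} = 55 + 34 = 89
F_{12} = F_{11} + F_{10} = 89 + 55 = 144
F_{13} = F_{12} + F_{11} = 144 + 89 = 233
F_{14} = F_{13} + F_{12} = 233 + 144 = 377

377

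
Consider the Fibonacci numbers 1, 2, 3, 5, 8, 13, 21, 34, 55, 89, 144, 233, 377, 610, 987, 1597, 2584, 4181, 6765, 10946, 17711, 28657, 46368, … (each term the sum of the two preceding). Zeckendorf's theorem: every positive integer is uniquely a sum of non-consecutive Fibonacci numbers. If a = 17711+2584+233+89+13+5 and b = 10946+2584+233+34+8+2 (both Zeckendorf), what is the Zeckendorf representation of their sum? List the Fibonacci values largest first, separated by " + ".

28657 + 4181 + 1597 + 5 + 2

The two numbers are 20635 and 13807, so their sum is 34442.
Greedy algorithm:
34442: greatest Fibonacci not exceeding it is 28657, leaving 5785
5785: greatest Fibonacci not exceeding it is 4181, leaving 1604
1604: greatest Fibonacci not exceeding it is 1597, leaving 7
7: greatest Fibonacci not exceeding it is 5, leaving 2
2: greatest Fibonacci not exceeding it is 2, leaving 0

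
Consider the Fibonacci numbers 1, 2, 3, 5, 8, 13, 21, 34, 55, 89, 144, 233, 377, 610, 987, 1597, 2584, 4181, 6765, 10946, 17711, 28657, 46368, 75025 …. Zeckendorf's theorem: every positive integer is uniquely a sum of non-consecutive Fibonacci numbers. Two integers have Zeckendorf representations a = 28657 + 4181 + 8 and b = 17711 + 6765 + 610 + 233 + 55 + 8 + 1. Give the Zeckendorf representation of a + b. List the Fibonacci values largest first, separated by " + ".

The two numbers are 32846 and 25383, so their sum is 58229.
Greedy algorithm:
58229: greatest Fibonacci not exceeding it is 46368, leaving 11861
11861: greatest Fibonacci not exceeding it is 10946, leaving 915
915: greatest Fibonacci not exceeding it is 610, leaving 305
305: greatest Fibonacci not exceeding it is 233, leaving 72
72: greatest Fibonacci not exceeding it is 55, leaving 17
17: greatest Fibonacci not exceeding it is 13, leaving 4
4: greatest Fibonacci not exceeding it is 3, leaving 1
1: greatest Fibonacci not exceeding it is 1, leaving 0

46368 + 10946 + 610 + 233 + 55 + 13 + 3 + 1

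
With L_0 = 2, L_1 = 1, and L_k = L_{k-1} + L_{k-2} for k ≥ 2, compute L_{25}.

167761

Iterating the recurrence up to L_{17} = 3571 and L_{16} = 2207:
L_{18} = L_{17} + L_{16} = 3571 + 2207 = 5778
L_{19} = L_{18} + L_{17} = 5778 + 3571 = 9349
L_{20} = L_{19} + L_{18} = 9349 + 5778 = 15127
L_{21} = L_{20} + L_{19} = 15127 + 9349 = 24476
L_{22} = L_{21} + L_{20} = 24476 + 15127 = 39603
L_{23} = L_{22} + L_{21} = 39603 + 24476 = 64079
L_{24} = L_{23} + L_{22} = 64079 + 39603 = 103682
L_{25} = L_{24} + L_{23} = 103682 + 64079 = 167761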